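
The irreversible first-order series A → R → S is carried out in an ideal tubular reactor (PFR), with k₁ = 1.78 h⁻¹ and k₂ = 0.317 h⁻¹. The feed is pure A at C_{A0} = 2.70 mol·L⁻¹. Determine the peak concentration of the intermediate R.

At the optimum, C_{R,max}/C_{A0} = (k₁/k₂)^[k₂/(k₂−k₁)].
= (1.78/0.317)^(0.317/(0.317−1.78)) = (5.615)^(-0.2167) = 0.6881.
C_{R,max} = 0.6881×2.70 = 1.86 mol·L⁻¹.

1.86 mol·L⁻¹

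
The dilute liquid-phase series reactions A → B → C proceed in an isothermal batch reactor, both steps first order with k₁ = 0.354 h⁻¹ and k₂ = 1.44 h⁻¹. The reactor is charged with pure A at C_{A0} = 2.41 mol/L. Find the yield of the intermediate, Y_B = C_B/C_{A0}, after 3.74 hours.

0.0852

For first-order series with pure A initially, C_B(t) = k₁C_{A0}/(k₂−k₁)·(e^(−k₁t) − e^(−k₂t)).
e^(−k₁t) = e^(−0.354×3.74) = e^(−1.324) = 0.2661; e^(−k₂t) = e^(−5.386) = 0.004582.
C_B = 0.354×2.41/(1.44−0.354) × (0.2661−0.004582) = 0.7856×0.2615 = 0.2054 mol/L.
Y_B = C_B/C_{A0} = 0.2054/2.41 = 0.0852.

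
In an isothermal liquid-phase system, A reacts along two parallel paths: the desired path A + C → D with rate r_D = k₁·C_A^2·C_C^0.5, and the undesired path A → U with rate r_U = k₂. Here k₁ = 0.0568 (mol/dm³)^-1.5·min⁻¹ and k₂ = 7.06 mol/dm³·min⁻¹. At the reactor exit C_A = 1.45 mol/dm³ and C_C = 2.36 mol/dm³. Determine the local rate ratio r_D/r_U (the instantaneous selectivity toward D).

0.0260

S_{D/U} = r_D/r_U = (k₁·C_A^2·C_C^0.5)/(k₂) = (k₁/k₂)·C_A^2·C_C^0.5.
= (0.0568×1.450^2×2.360^0.5) / (7.06) = 0.1835/7.060 = 0.0260.
Since the desired path is higher order in A, keeping C_A high (PFR or concentrated feed) favours D.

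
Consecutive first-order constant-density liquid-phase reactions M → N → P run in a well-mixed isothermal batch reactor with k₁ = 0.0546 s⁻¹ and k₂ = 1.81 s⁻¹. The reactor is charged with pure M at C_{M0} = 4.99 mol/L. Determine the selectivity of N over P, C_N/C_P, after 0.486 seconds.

For first-order series with pure M initially, C_N(t) = k₁C_{M0}/(k₂−k₁)·(e^(−k₁t) − e^(−k₂t)).
e^(−k₁t) = e^(−0.0546×0.486) = e^(−0.02654) = 0.9738; e^(−k₂t) = e^(−0.8797) = 0.4149.
C_N = 0.0546×4.99/(1.81−0.0546) × (0.9738−0.4149) = 0.1552×0.5589 = 0.08674 mol/L.
C_M = C_{M0}e^(−k₁t) = 4.859 mol/L, so C_P = C_{M0}−C_M−C_N = 0.04393 mol/L; C_N/C_P = 1.97.

1.97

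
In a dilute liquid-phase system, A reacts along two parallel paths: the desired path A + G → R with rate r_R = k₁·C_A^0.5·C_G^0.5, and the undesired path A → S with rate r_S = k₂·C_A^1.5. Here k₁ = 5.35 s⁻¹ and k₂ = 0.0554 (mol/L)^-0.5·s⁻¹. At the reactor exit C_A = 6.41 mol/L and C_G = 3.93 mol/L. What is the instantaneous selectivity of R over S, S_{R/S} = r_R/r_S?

29.9

S_{R/S} = r_R/r_S = (k₁·C_A^0.5·C_G^0.5)/(k₂·C_A^1.5) = (k₁/k₂)·C_A⁻¹·C_G^0.5.
= (5.35×6.410^0.5×3.930^0.5) / (0.0554×6.410^1.5) = 26.85/0.8991 = 29.9.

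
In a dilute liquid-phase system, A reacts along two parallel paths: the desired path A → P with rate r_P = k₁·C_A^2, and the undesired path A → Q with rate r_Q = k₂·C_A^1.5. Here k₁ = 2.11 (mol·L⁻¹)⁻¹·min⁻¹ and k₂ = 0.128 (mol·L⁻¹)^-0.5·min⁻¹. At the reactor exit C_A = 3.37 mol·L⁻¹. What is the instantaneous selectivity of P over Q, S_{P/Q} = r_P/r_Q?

S_{P/Q} = r_P/r_Q = (k₁·C_A^2)/(k₂·C_A^1.5) = (k₁/k₂)·C_A^0.5.
= (2.11×3.370^2) / (0.128×3.370^1.5) = 23.96/0.7919 = 30.3.

30.3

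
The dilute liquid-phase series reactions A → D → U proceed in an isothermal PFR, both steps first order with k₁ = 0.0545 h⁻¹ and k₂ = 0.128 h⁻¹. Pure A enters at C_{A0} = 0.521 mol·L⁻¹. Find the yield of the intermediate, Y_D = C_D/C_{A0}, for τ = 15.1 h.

For first-order series with pure A initially, C_D(τ) = k₁C_{A0}/(k₂−k₁)·(e^(−k₁τ) − e^(−k₂τ)).
e^(−k₁τ) = e^(−0.0545×15.1) = e^(−0.8229) = 0.4391; e^(−k₂τ) = e^(−1.933) = 0.1447.
C_D = 0.0545×0.521/(0.128−0.0545) × (0.4391−0.1447) = 0.3863×0.2944 = 0.1137 mol·L⁻¹.
Y_D = C_D/C_{A0} = 0.1137/0.521 = 0.218.

0.218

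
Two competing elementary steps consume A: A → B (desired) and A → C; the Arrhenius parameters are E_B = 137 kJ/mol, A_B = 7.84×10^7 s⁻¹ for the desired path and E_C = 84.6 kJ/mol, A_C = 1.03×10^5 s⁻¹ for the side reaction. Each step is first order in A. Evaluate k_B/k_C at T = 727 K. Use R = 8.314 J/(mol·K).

0.131

k_B/k_C = (A_B/A_C)·exp[−(E_B−E_C)/(RT)] = (A_B/A_C)·exp[(E_C−E_B)/(RT)].
(E_C−E_B)/(RT) = (84.6−137)×10³/(8.314×727) = -52400/6044 = -8.669.
k_B/k_C = (7.84×10^7/1.03×10^5)·exp(-8.669) = 761.2 × 1.718×10^-4 = 0.131.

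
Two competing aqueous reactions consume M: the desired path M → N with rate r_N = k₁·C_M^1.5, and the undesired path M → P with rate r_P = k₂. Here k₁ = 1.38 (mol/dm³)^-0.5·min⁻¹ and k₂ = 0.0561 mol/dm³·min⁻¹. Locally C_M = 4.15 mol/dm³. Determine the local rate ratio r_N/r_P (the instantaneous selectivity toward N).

S_{N/P} = r_N/r_P = (k₁·C_M^1.5)/(k₂) = (k₁/k₂)·C_M^1.5.
= (1.38×4.150^1.5) / (0.0561) = 11.67/0.05610 = 208.
Since the desired path is higher order in M, keeping C_M high (PFR or concentrated feed) favours N.

208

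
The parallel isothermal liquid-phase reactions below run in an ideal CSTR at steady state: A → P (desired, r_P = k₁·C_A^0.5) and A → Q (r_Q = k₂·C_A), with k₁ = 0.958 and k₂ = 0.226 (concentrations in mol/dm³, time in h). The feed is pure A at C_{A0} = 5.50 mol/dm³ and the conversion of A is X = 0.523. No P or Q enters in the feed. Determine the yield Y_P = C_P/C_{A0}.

Exit C_A = C_{A0}(1−X) = 5.50×0.477 = 2.623 mol/dm³.
In a CSTR the entire volume is at exit conditions, so r_P = 0.958×2.623^0.5 = 1.552 and r_Q = 0.226×2.623 = 0.5929.
Fraction of consumed A going to P: r_P/(r_P+r_Q) = 0.7235.
C_P = 0.7235·C_{A0}·X = 0.7235×5.50×0.523 = 2.08 mol/dm³; Y_P = C_P/C_{A0} = 0.378.

0.378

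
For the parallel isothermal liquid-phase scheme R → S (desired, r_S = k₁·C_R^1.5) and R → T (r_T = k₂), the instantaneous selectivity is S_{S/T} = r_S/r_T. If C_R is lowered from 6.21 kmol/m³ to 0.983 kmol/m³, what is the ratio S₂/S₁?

S_{S/T} = (k₁/k₂)·C_R^1.5, so S₂/S₁ = (C_{R,2}/C_{R,1})^1.5.
= (0.983/6.21)^1.5 = (0.1583)^1.5 = 0.0630.
Selectivity toward S falls as C_R falls — high-concentration operation is favoured.

0.0630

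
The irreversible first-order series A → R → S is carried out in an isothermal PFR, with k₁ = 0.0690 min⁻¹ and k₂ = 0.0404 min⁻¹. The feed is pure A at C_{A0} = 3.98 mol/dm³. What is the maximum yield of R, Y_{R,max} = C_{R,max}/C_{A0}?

0.469

Evaluating C_R at τ_opt = ln(k₂/k₁)/(k₂−k₁) gives C_{R,max}/C_{A0} = (k₁/k₂)^[k₂/(k₂−k₁)].
= (0.0690/0.0404)^(0.0404/(0.0404−0.0690)) = (1.708)^(-1.413) = 0.4695.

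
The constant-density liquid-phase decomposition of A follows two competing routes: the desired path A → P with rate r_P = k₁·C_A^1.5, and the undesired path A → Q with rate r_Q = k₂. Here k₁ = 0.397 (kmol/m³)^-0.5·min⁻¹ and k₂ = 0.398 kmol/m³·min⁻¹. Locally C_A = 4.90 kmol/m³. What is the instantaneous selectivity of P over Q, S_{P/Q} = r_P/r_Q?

S_{P/Q} = r_P/r_Q = (k₁·C_A^1.5)/(k₂) = (k₁/k₂)·C_A^1.5.
= (0.397×4.900^1.5) / (0.398) = 4.306/0.3980 = 10.8.
Since the desired path is higher order in A, keeping C_A high (PFR or concentrated feed) favours P.

10.8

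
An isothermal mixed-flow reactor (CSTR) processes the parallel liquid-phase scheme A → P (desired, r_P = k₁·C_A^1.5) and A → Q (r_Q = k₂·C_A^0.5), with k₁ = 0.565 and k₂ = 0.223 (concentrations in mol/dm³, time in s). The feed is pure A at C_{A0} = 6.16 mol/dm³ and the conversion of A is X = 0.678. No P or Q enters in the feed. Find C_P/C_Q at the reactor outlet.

Exit C_A = C_{A0}(1−X) = 6.16×0.322 = 1.984 mol/dm³.
A CSTR operates uniformly at the exit composition, giving r_P = 1.578 and r_Q = 0.3141 (each k·C_A^n at C_A = 1.984).
Overall selectivity = C_P/C_Q = r_Pτ/(r_Qτ) = r_P/r_Q = 5.03.

5.03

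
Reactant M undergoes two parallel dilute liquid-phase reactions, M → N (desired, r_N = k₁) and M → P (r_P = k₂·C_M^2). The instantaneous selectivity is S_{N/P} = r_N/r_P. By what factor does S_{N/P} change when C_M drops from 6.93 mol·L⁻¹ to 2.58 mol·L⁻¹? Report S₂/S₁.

7.21

S_{N/P} = (k₁/k₂)·C_M^-2, so S₂/S₁ = (C_{M,2}/C_{M,1})^-2.
= (2.58/6.93)^(-2) = (0.3723)^(-2) = 7.21.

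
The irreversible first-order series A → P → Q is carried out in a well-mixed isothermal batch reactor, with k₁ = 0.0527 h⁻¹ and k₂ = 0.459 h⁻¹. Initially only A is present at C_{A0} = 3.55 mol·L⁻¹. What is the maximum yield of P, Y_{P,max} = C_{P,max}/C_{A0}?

For a first-order series the maximum intermediate yield is C_{P,max}/C_{A0} = (k₁/k₂)^[k₂/(k₂−k₁)].
= (0.0527/0.459)^(0.459/(0.459−0.0527)) = (0.1148)^(1.130) = 0.08671.

0.0867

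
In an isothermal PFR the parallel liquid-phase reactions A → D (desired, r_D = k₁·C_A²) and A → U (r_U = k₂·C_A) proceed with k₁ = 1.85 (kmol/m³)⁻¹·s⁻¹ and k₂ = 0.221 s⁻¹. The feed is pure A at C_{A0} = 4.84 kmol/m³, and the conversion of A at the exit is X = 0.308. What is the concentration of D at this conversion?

C_A = C_{A0}(1−X) = 3.349 kmol/m³.
Along a PFR/batch, dC_U/dC_A = −r_U/(r_D+r_U) = −k₂/(k₂+k₁·C_A).
Integrating from C_{A0} to C_A: C_U = (0.221/1.85)·ln[(0.221+1.85·4.84)/(0.221+1.85·3.35)] = 0.1195·ln(9.175/6.417) = 0.04271 kmol/m³.
Then C_D = (C_{A0}−C_A) − C_U = 1.491 − 0.04271 = 1.448 kmol/m³.

1.45 kmol/m³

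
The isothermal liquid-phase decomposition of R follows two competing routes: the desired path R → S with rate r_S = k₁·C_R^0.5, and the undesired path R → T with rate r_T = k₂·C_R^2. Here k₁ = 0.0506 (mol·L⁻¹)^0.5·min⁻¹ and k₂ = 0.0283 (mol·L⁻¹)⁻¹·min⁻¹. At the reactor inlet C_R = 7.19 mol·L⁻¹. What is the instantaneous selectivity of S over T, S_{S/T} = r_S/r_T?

0.0927

S_{S/T} = r_S/r_T = (k₁·C_R^0.5)/(k₂·C_R^2) = (k₁/k₂)·C_R^-1.5.
= (0.0506×7.190^0.5) / (0.0283×7.190^2) = 0.1357/1.463 = 0.0927.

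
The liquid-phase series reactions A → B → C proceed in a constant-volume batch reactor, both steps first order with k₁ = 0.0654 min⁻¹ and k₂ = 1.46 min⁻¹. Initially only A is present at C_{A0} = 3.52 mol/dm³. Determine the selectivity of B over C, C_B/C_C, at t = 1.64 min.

0.593

Solving the coupled first-order balances gives C_B(t) = [k₁/(k₂−k₁)]·C_{A0}·(e^(−k₁t) − e^(−k₂t)).
e^(−k₁t) = e^(−0.0654×1.64) = e^(−0.1073) = 0.8983; e^(−k₂t) = e^(−2.394) = 0.09123.
C_B = 0.0654×3.52/(1.46−0.0654) × (0.8983−0.09123) = 0.1651×0.8071 = 0.1332 mol/dm³.
C_A = C_{A0}e^(−k₁t) = 3.162 mol/dm³, so C_C = C_{A0}−C_A−C_B = 0.2248 mol/dm³; C_B/C_C = 0.593.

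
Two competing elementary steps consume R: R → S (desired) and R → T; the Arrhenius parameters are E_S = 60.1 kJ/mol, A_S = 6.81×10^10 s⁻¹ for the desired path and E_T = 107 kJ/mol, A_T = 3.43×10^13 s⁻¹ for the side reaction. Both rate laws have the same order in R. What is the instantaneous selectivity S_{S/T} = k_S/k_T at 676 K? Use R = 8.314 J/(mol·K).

Since both paths have the same order in R, the concentration cancels and S_{S/T} = k_S/k_T = (A_S/A_T)·exp[(E_T−E_S)/(RT)].
(E_T−E_S)/(RT) = (107−60.1)×10³/(8.314×676) = 46900/5620 = 8.345.
k_S/k_T = (6.81×10^10/3.43×10^13)·exp(8.345) = 0.001985 × 4208 = 8.36.

8.36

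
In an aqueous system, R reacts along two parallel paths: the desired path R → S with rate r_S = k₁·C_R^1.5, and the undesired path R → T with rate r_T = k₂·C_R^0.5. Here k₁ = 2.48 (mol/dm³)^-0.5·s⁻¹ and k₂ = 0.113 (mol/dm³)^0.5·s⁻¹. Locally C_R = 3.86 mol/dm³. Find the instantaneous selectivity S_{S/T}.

S_{S/T} = r_S/r_T = (k₁·C_R^1.5)/(k₂·C_R^0.5) = (k₁/k₂)·C_R.
= (2.48×3.860^1.5) / (0.113×3.860^0.5) = 18.81/0.2220 = 84.7.
Since the desired path is higher order in R, keeping C_R high (PFR or concentrated feed) favours S.

84.7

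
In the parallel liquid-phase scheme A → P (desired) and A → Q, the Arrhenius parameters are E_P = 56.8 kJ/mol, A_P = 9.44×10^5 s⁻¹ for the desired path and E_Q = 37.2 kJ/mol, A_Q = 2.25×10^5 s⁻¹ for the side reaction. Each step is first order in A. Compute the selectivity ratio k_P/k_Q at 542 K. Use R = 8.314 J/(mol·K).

0.0542

k_P/k_Q = (A_P/A_Q)·exp[−(E_P−E_Q)/(RT)] = (A_P/A_Q)·exp[(E_Q−E_P)/(RT)].
(E_Q−E_P)/(RT) = (37.2−56.8)×10³/(8.314×542) = -19600/4506 = -4.350.
k_P/k_Q = (9.44×10^5/2.25×10^5)·exp(-4.350) = 4.196 × 0.01291 = 0.0542.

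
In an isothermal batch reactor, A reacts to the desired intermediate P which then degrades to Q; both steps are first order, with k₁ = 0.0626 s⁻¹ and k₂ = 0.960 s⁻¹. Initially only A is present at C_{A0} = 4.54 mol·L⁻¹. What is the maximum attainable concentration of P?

At the optimum, C_{P,max}/C_{A0} = (k₁/k₂)^[k₂/(k₂−k₁)].
= (0.0626/0.960)^(0.960/(0.960−0.0626)) = (0.06521)^(1.070) = 0.05390.
C_{P,max} = 0.05390×4.54 = 0.245 mol·L⁻¹.

0.245 mol·L⁻¹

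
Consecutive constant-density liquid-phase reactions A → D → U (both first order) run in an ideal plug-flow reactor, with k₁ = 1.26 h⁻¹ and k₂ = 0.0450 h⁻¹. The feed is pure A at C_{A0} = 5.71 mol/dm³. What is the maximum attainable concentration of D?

For a first-order series the maximum intermediate yield is C_{D,max}/C_{A0} = (k₁/k₂)^[k₂/(k₂−k₁)].
= (1.26/0.0450)^(0.0450/(0.0450−1.26)) = (28.00)^(-0.03704) = 0.8839.
C_{D,max} = 0.8839×5.71 = 5.05 mol/dm³.

5.05 mol/dm³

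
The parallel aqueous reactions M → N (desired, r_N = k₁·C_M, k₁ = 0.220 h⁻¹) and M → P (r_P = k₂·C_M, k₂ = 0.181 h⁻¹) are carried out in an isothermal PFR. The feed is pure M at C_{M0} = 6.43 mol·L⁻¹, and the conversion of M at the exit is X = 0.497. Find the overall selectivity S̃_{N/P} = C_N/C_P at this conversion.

C_M = C_{M0}(1−X) = 3.234 mol·L⁻¹.
Both paths are first order in M, so the instantaneous fraction to N is constant: dC_N/d(−C_M) = k₁/(k₁+k₂) = 0.5486.
C_N = 0.5486·(C_{M0}−C_M) = 0.5486×3.196 = 1.75 mol·L⁻¹.
C_P = (C_{M0}−C_M)−C_N = 1.442 mol·L⁻¹; S̃_{N/P} = 1.753/1.442 = 1.22.

1.22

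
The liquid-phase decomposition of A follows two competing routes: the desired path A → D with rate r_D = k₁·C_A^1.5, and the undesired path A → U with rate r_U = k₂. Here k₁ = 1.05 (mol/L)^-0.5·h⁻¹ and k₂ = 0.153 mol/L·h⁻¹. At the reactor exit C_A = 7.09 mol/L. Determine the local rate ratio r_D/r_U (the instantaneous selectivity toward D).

130

S_{D/U} = r_D/r_U = (k₁·C_A^1.5)/(k₂) = (k₁/k₂)·C_A^1.5.
= (1.05×7.090^1.5) / (0.153) = 19.82/0.1530 = 130.
Since the desired path is higher order in A, keeping C_A high (PFR or concentrated feed) favours D.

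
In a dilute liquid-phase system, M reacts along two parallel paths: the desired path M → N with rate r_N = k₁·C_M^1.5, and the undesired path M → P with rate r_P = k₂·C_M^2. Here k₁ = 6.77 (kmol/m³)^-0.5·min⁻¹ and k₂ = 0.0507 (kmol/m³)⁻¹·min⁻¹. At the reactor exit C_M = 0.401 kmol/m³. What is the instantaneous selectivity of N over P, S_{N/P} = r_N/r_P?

S_{N/P} = r_N/r_P = (k₁·C_M^1.5)/(k₂·C_M^2) = (k₁/k₂)·C_M^-0.5.
= (6.77×0.4010^1.5) / (0.0507×0.4010^2) = 1.719/0.008153 = 211.

211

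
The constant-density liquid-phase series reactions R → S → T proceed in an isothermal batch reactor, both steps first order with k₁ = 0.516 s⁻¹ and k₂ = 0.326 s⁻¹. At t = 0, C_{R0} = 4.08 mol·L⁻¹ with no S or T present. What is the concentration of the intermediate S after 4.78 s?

For first-order series with pure R initially, C_S(t) = k₁C_{R0}/(k₂−k₁)·(e^(−k₁t) − e^(−k₂t)).
e^(−k₁t) = e^(−0.516×4.78) = e^(−2.466) = 0.08488; e^(−k₂t) = e^(−1.558) = 0.2105.
C_S = 0.516×4.08/(0.326−0.516) × (0.08488−0.2105) = (-11.08)×(-0.1256) = 1.392 mol·L⁻¹.

1.39 mol·L⁻¹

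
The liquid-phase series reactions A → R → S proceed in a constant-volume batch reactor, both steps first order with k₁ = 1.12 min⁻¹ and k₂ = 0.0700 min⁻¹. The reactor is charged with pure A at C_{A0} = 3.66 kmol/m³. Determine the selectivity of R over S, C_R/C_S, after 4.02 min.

Solving the coupled first-order balances gives C_R(t) = [k₁/(k₂−k₁)]·C_{A0}·(e^(−k₁t) − e^(−k₂t)).
e^(−k₁t) = e^(−1.12×4.02) = e^(−4.502) = 0.01108; e^(−k₂t) = e^(−0.2814) = 0.7547.
C_R = 1.12×3.66/(0.0700−1.12) × (0.01108−0.7547) = (-3.904)×(-0.7436) = 2.903 kmol/m³.
C_A = C_{A0}e^(−k₁t) = 0.04056 kmol/m³, so C_S = C_{A0}−C_A−C_R = 0.7163 kmol/m³; C_R/C_S = 4.05.

4.05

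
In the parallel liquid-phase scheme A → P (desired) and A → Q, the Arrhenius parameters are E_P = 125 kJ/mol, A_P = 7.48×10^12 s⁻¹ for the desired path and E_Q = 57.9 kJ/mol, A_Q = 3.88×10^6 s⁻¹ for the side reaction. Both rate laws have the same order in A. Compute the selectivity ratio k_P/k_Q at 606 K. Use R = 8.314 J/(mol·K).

3.17

Since both paths have the same order in A, the concentration cancels and S_{P/Q} = k_P/k_Q = (A_P/A_Q)·exp[(E_Q−E_P)/(RT)].
(E_Q−E_P)/(RT) = (57.9−125)×10³/(8.314×606) = -67100/5038 = -13.32.
k_P/k_Q = (7.48×10^12/3.88×10^6)·exp(-13.32) = 1.928×10^6 × 1.645×10^-6 = 3.17.
Since E_P > E_Q, raising the temperature improves selectivity toward P.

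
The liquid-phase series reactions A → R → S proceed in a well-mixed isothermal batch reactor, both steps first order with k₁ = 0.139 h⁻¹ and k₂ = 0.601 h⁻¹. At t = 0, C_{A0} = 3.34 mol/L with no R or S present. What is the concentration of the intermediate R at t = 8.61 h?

0.298 mol/L

Solving the coupled first-order balances gives C_R(t) = [k₁/(k₂−k₁)]·C_{A0}·(e^(−k₁t) − e^(−k₂t)).
e^(−k₁t) = e^(−0.139×8.61) = e^(−1.197) = 0.3022; e^(−k₂t) = e^(−5.175) = 0.005658.
C_R = 0.139×3.34/(0.601−0.139) × (0.3022−0.005658) = 1.005×0.2965 = 0.2980 mol/L.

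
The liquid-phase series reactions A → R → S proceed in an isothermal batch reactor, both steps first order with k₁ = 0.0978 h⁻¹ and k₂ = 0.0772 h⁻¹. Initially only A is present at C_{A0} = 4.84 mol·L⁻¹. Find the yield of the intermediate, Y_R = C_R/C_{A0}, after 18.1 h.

0.365

For first-order series with pure A initially, C_R(t) = k₁C_{A0}/(k₂−k₁)·(e^(−k₁t) − e^(−k₂t)).
e^(−k₁t) = e^(−0.0978×18.1) = e^(−1.770) = 0.1703; e^(−k₂t) = e^(−1.397) = 0.2473.
C_R = 0.0978×4.84/(0.0772−0.0978) × (0.1703−0.2473) = (-22.98)×(-0.07696) = 1.768 mol·L⁻¹.
Y_R = C_R/C_{A0} = 1.768/4.84 = 0.365.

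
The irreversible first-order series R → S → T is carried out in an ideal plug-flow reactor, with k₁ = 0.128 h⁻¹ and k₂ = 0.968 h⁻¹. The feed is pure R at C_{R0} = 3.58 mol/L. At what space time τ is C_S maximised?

2.41 h

Setting dC_S/dτ = 0 gives τ_opt = ln(k₂/k₁)/(k₂−k₁).
= ln(0.968/0.128)/(0.968−0.128) = ln(7.562)/0.8400 = 2.023/0.8400 = 2.41 h.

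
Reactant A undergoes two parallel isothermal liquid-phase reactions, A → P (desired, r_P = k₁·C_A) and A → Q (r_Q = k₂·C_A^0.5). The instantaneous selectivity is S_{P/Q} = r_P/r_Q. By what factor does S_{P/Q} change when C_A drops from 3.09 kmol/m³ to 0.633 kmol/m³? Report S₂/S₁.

0.453

S_{P/Q} = (k₁/k₂)·C_A^0.5, so S₂/S₁ = (C_{A,2}/C_{A,1})^0.5.
= (0.633/3.09)^0.5 = (0.2049)^0.5 = 0.453.
Selectivity toward P falls as C_A falls — high-concentration operation is favoured.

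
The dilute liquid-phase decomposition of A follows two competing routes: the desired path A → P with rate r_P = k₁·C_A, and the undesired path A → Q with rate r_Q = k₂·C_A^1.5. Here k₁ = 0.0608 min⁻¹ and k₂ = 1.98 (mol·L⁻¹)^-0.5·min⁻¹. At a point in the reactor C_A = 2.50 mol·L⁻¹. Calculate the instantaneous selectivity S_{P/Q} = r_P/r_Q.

S_{P/Q} = r_P/r_Q = (k₁·C_A)/(k₂·C_A^1.5) = (k₁/k₂)·C_A^-0.5.
= (0.0608×2.500) / (1.98×2.500^1.5) = 0.1520/7.827 = 0.0194.

0.0194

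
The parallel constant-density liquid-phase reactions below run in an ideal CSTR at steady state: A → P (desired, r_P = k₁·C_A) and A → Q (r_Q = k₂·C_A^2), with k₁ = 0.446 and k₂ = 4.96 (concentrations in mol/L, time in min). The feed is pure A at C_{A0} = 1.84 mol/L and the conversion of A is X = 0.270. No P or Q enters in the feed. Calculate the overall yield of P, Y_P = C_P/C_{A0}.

Exit C_A = C_{A0}(1−X) = 1.84×0.730 = 1.343 mol/L.
In a CSTR the entire volume is at exit conditions, so r_P = 0.446×1.343 = 0.5991 and r_Q = 4.96×1.343^2 = 8.949.
Fraction of consumed A going to P: r_P/(r_P+r_Q) = 0.06274.
C_P = 0.06274·C_{A0}·X = 0.06274×1.84×0.270 = 0.0312 mol/L; Y_P = C_P/C_{A0} = 0.0169.

0.0169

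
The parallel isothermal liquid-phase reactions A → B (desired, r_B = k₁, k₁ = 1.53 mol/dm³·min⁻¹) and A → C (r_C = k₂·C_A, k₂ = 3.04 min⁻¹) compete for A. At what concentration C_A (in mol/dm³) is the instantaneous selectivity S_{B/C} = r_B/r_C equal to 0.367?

S_{B/C} = (k₁/k₂)·C_A⁻¹ ⇒ C_A = (S·k₂/k₁)^(-1).
= (0.367×3.04/1.53)^(-1) = (0.7292)^(-1) = 1.37 mol/dm³.

1.37 mol/dm³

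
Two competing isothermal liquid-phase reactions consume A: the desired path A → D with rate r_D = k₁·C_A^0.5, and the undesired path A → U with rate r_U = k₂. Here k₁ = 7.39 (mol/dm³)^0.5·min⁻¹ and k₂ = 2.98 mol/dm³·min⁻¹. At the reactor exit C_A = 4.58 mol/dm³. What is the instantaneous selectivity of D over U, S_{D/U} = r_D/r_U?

5.31

S_{D/U} = r_D/r_U = (k₁·C_A^0.5)/(k₂) = (k₁/k₂)·C_A^0.5.
= (7.39×4.580^0.5) / (2.98) = 15.82/2.980 = 5.31.
Since the desired path is higher order in A, keeping C_A high (PFR or concentrated feed) favours D.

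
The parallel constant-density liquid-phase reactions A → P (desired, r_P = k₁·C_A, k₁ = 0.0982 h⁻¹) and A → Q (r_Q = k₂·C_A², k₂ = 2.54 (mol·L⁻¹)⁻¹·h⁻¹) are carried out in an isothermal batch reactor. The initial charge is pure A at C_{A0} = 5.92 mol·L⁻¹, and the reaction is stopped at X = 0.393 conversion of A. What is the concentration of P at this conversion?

0.0191 mol·L⁻¹

C_A = C_{A0}(1−X) = 3.593 mol·L⁻¹.
Along a PFR/batch, dC_P/dC_A = −r_P/(r_P+r_Q) = −k₁/(k₁+k₂·C_A).
Integrating from C_{A0} to C_A: C_P = (0.0982/2.54)·ln[(0.0982+2.54·5.92)/(0.0982+2.54·3.59)] = 0.03866·ln(15.13/9.226) = 0.01914 mol·L⁻¹.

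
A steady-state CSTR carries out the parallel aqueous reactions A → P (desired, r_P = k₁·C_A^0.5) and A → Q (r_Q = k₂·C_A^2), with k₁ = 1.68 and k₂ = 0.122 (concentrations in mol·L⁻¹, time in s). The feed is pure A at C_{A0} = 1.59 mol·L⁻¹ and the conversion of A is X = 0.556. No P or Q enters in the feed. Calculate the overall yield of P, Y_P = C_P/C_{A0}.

0.533

Exit C_A = C_{A0}(1−X) = 1.59×0.444 = 0.7060 mol·L⁻¹.
Rates in a CSTR are evaluated at the outlet concentration: r_P = 1.68×0.7060^0.5 = 1.412, r_Q = 0.122×0.7060^2 = 0.06080.
Fraction of consumed A going to P: r_P/(r_P+r_Q) = 0.9587.
C_P = 0.9587·C_{A0}·X = 0.9587×1.59×0.556 = 0.848 mol·L⁻¹; Y_P = C_P/C_{A0} = 0.533.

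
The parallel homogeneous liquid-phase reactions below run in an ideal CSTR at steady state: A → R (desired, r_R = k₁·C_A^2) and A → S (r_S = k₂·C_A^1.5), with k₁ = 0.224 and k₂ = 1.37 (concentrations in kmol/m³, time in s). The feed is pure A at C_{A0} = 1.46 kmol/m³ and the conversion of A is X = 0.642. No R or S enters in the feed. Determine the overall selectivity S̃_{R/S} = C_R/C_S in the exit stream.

0.118

Exit C_A = C_{A0}(1−X) = 1.46×0.358 = 0.5227 kmol/m³.
A CSTR operates uniformly at the exit composition, giving r_R = 0.06120 and r_S = 0.5177 (each k·C_A^n at C_A = 0.5227).
Overall selectivity = C_R/C_S = r_Rτ/(r_Sτ) = r_R/r_S = 0.118.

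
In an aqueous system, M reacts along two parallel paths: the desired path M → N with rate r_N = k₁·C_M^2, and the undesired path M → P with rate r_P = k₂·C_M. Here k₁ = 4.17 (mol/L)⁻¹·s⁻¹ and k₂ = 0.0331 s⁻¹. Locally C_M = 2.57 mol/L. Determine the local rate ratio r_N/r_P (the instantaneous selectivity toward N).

324

S_{N/P} = r_N/r_P = (k₁·C_M^2)/(k₂·C_M) = (k₁/k₂)·C_M.
= (4.17×2.570^2) / (0.0331×2.570) = 27.54/0.08507 = 324.
Since the desired path is higher order in M, keeping C_M high (PFR or concentrated feed) favours N.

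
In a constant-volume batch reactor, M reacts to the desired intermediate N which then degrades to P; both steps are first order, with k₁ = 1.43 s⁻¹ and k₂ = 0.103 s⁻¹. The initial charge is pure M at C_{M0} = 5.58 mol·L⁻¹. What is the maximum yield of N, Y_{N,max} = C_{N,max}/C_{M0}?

For a first-order series the maximum intermediate yield is C_{N,max}/C_{M0} = (k₁/k₂)^[k₂/(k₂−k₁)].
= (1.43/0.103)^(0.103/(0.103−1.43)) = (13.88)^(-0.07762) = 0.8153.

0.815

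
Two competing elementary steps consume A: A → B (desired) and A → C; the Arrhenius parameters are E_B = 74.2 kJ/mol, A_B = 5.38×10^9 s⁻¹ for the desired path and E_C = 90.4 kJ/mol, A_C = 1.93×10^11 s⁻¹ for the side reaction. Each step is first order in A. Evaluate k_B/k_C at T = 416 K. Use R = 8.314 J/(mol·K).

3.02

With equal orders, S_{B/C} = k_B/k_C = (A_B/A_C)·exp[(E_C−E_B)/(RT)].
(E_C−E_B)/(RT) = (90.4−74.2)×10³/(8.314×416) = 16200/3459 = 4.684.
k_B/k_C = (5.38×10^9/1.93×10^11)·exp(4.684) = 0.02788 × 108.2 = 3.02.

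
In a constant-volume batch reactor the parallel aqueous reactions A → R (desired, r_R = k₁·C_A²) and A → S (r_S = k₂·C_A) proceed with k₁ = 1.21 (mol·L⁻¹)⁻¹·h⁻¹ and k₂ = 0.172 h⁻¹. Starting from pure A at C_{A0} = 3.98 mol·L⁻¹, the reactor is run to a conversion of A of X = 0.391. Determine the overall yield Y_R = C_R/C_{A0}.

C_A = C_{A0}(1−X) = 2.424 mol·L⁻¹.
Along a PFR/batch, dC_S/dC_A = −r_S/(r_R+r_S) = −k₂/(k₂+k₁·C_A).
Integrating from C_{A0} to C_A: C_S = (0.172/1.21)·ln[(0.172+1.21·3.98)/(0.172+1.21·2.42)] = 0.1421·ln(4.988/3.105) = 0.06738 mol·L⁻¹.
Then C_R = (C_{A0}−C_A) − C_S = 1.556 − 0.06738 = 1.489 mol·L⁻¹.
Y_R = C_R/C_{A0} = 1.489/3.98 = 0.374.

0.374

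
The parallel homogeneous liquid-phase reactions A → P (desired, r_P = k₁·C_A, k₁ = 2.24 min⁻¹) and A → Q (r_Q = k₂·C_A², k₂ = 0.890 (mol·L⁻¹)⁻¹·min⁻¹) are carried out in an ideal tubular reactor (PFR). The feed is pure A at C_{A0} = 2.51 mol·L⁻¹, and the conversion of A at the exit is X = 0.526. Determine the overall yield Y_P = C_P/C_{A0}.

C_A = C_{A0}(1−X) = 1.190 mol·L⁻¹.
Along a PFR/batch, dC_P/dC_A = −r_P/(r_P+r_Q) = −k₁/(k₁+k₂·C_A).
Integrating from C_{A0} to C_A: C_P = (2.24/0.890)·ln[(2.24+0.890·2.51)/(2.24+0.890·1.19)] = 2.517·ln(4.474/3.299) = 0.7668 mol·L⁻¹.
Y_P = C_P/C_{A0} = 0.7668/2.51 = 0.306.

0.306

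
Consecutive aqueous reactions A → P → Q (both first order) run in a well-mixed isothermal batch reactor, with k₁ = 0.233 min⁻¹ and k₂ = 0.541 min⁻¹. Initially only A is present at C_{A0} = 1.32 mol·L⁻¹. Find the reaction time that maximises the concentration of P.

For first-order series the maximum of C_P occurs at t_opt = ln(k₂/k₁)/(k₂−k₁).
= ln(0.541/0.233)/(0.541−0.233) = ln(2.322)/0.3080 = 0.8424/0.3080 = 2.74 min.

2.74 min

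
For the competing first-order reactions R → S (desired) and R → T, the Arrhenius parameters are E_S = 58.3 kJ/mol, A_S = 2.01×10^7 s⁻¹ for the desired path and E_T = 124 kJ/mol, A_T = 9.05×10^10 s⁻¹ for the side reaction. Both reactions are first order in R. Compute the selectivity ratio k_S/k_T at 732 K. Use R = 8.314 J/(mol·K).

k_S/k_T = (A_S/A_T)·exp[−(E_S−E_T)/(RT)] = (A_S/A_T)·exp[(E_T−E_S)/(RT)].
(E_T−E_S)/(RT) = (124−58.3)×10³/(8.314×732) = 65700/6086 = 10.80.
k_S/k_T = (2.01×10^7/9.05×10^10)·exp(10.80) = 2.221×10^-4 × 48803 = 10.8.

10.8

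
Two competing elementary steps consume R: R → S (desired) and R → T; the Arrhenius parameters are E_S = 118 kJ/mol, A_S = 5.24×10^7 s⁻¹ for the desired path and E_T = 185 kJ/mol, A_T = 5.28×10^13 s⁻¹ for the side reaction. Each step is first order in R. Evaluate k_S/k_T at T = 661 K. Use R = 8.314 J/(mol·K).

0.196

k_S/k_T = (A_S/A_T)·exp[−(E_S−E_T)/(RT)] = (A_S/A_T)·exp[(E_T−E_S)/(RT)].
(E_T−E_S)/(RT) = (185−118)×10³/(8.314×661) = 67000/5496 = 12.19.
k_S/k_T = (5.24×10^7/5.28×10^13)·exp(12.19) = 9.924×10^-7 × 1.971×10^5 = 0.196.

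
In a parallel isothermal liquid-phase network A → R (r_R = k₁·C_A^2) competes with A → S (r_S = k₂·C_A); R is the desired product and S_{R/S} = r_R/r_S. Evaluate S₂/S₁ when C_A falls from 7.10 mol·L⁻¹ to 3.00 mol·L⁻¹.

S_{R/S} = (k₁/k₂)·C_A, so S₂/S₁ = (C_{A,2}/C_{A,1}).
= 3.00/7.10 = 0.423.

0.423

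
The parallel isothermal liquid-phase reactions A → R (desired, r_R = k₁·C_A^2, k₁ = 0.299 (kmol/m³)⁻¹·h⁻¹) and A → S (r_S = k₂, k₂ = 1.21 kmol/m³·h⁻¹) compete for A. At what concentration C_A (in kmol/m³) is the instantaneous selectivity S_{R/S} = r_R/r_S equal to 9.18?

6.10 kmol/m³

S_{R/S} = (k₁/k₂)·C_A^2 ⇒ C_A = (S·k₂/k₁)^(0.5).
= (9.18×1.21/0.299)^(0.5) = (37.15)^(0.5) = 6.10 kmol/m³.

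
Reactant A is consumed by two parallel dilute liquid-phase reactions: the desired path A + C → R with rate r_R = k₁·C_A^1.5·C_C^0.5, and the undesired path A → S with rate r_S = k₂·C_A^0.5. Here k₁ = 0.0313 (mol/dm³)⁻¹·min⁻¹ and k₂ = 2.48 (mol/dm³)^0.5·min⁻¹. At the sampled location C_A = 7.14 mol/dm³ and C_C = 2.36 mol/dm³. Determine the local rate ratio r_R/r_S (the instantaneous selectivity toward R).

0.138

S_{R/S} = r_R/r_S = (k₁·C_A^1.5·C_C^0.5)/(k₂·C_A^0.5) = (k₁/k₂)·C_A·C_C^0.5.
= (0.0313×7.140^1.5×2.360^0.5) / (2.48×7.140^0.5) = 0.9174/6.627 = 0.138.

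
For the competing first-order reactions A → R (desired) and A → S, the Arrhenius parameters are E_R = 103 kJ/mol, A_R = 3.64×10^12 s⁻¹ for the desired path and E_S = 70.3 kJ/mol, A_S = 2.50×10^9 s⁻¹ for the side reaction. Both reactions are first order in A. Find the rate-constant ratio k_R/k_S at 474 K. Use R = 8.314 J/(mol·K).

0.363

Since both paths have the same order in A, the concentration cancels and S_{R/S} = k_R/k_S = (A_R/A_S)·exp[(E_S−E_R)/(RT)].
(E_S−E_R)/(RT) = (70.3−103)×10³/(8.314×474) = -32700/3941 = -8.298.
k_R/k_S = (3.64×10^12/2.50×10^9)·exp(-8.298) = 1456 × 2.491×10^-4 = 0.363.
Since E_R > E_S, raising the temperature improves selectivity toward R.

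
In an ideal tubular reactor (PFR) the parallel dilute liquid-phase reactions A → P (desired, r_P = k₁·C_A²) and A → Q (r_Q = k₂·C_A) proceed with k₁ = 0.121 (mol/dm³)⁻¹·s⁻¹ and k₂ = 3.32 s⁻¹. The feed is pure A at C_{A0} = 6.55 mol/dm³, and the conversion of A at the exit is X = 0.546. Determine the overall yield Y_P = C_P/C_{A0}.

0.0803

C_A = C_{A0}(1−X) = 2.974 mol/dm³.
Along a PFR/batch, dC_Q/dC_A = −r_Q/(r_P+r_Q) = −k₂/(k₂+k₁·C_A).
Integrating from C_{A0} to C_A: C_Q = (3.32/0.121)·ln[(3.32+0.121·6.55)/(3.32+0.121·2.97)] = 27.44·ln(4.113/3.680) = 3.051 mol/dm³.
Then C_P = (C_{A0}−C_A) − C_Q = 3.576 − 3.051 = 0.5257 mol/dm³.
Y_P = C_P/C_{A0} = 0.5257/6.55 = 0.0803.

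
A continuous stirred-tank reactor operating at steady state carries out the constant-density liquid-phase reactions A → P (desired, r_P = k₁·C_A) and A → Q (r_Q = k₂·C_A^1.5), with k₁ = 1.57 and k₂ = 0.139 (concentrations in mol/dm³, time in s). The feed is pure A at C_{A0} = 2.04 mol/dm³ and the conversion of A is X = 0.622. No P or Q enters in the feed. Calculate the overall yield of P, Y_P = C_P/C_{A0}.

0.577

Exit C_A = C_{A0}(1−X) = 2.04×0.378 = 0.7711 mol/dm³.
A CSTR operates uniformly at the exit composition, giving r_P = 1.211 and r_Q = 0.09412 (each k·C_A^n at C_A = 0.7711).
Fraction of consumed A going to P: r_P/(r_P+r_Q) = 0.9279.
C_P = 0.9279·C_{A0}·X = 0.9279×2.04×0.622 = 1.18 mol/dm³; Y_P = C_P/C_{A0} = 0.577.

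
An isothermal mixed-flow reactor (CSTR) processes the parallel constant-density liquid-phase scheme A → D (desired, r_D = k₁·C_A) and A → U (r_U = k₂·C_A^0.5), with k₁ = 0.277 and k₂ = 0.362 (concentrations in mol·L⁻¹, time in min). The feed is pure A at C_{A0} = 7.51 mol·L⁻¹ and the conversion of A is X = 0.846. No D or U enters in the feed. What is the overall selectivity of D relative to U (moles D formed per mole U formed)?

Exit C_A = C_{A0}(1−X) = 7.51×0.154 = 1.157 mol·L⁻¹.
A CSTR operates uniformly at the exit composition, giving r_D = 0.3204 and r_U = 0.3893 (each k·C_A^n at C_A = 1.157).
Overall selectivity = C_D/C_U = r_Dτ/(r_Uτ) = r_D/r_U = 0.823.

0.823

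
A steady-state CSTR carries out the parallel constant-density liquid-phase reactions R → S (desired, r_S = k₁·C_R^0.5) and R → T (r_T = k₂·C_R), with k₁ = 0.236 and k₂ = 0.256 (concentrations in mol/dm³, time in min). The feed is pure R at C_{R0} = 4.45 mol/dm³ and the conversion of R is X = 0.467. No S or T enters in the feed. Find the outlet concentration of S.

0.778 mol/dm³

Exit C_R = C_{R0}(1−X) = 4.45×0.533 = 2.372 mol/dm³.
Rates in a CSTR are evaluated at the outlet concentration: r_S = 0.236×2.372^0.5 = 0.3635, r_T = 0.256×2.372 = 0.6072.
Fraction of consumed R going to S: r_S/(r_S+r_T) = 0.3744.
C_S = 0.3744·C_{R0}·X = 0.3744×4.45×0.467 = 0.778 mol/dm³.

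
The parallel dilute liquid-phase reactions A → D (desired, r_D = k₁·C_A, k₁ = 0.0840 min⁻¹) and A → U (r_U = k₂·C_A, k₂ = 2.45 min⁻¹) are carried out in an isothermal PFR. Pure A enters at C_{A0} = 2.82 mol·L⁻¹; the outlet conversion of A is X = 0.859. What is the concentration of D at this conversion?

C_A = C_{A0}(1−X) = 0.3976 mol·L⁻¹.
Both paths are first order in A, so the instantaneous fraction to D is constant: dC_D/d(−C_A) = k₁/(k₁+k₂) = 0.03315.
C_D = 0.03315·(C_{A0}−C_A) = 0.03315×2.422 = 0.0803 mol·L⁻¹.

0.0803 mol·L⁻¹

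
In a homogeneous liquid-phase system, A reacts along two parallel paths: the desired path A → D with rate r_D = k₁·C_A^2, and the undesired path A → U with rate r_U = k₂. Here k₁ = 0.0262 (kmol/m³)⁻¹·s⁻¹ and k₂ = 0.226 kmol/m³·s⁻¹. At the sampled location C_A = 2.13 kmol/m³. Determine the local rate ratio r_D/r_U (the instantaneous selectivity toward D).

S_{D/U} = r_D/r_U = (k₁·C_A^2)/(k₂) = (k₁/k₂)·C_A^2.
= (0.0262×2.130^2) / (0.226) = 0.1189/0.2260 = 0.526.

0.526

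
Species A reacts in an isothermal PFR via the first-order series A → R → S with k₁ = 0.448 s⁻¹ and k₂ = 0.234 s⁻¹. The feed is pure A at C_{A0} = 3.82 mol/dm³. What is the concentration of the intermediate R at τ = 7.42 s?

1.12 mol/dm³

Solving the coupled first-order balances gives C_R(τ) = [k₁/(k₂−k₁)]·C_{A0}·(e^(−k₁τ) − e^(−k₂τ)).
e^(−k₁τ) = e^(−0.448×7.42) = e^(−3.324) = 0.03600; e^(−k₂τ) = e^(−1.736) = 0.1762.
C_R = 0.448×3.82/(0.234−0.448) × (0.03600−0.1762) = (-7.997)×(-0.1402) = 1.121 mol/dm³.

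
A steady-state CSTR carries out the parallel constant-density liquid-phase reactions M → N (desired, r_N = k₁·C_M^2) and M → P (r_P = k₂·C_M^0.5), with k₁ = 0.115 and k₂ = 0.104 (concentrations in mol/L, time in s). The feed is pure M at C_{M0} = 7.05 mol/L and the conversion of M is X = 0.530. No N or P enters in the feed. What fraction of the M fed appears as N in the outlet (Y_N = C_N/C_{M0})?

0.461

Exit C_M = C_{M0}(1−X) = 7.05×0.470 = 3.313 mol/L.
In a CSTR the entire volume is at exit conditions, so r_N = 0.115×3.313^2 = 1.263 and r_P = 0.104×3.313^0.5 = 0.1893.
Fraction of consumed M going to N: r_N/(r_N+r_P) = 0.8696.
C_N = 0.8696·C_{M0}·X = 0.8696×7.05×0.530 = 3.25 mol/L; Y_N = C_N/C_{M0} = 0.461.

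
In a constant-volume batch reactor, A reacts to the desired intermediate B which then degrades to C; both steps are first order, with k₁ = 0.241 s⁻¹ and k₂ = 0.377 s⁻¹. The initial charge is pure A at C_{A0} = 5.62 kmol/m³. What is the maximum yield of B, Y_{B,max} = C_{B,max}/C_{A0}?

0.289

For a first-order series the maximum intermediate yield is C_{B,max}/C_{A0} = (k₁/k₂)^[k₂/(k₂−k₁)].
= (0.241/0.377)^(0.377/(0.377−0.241)) = (0.6393)^(2.772) = 0.2893.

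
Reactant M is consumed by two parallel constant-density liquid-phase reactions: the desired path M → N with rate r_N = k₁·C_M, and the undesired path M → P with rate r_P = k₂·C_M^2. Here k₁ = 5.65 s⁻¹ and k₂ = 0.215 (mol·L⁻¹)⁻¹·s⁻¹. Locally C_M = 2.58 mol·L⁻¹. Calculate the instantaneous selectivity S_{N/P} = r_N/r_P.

10.2

S_{N/P} = r_N/r_P = (k₁·C_M)/(k₂·C_M^2) = (k₁/k₂)·C_M⁻¹.
= (5.65×2.580) / (0.215×2.580^2) = 14.58/1.431 = 10.2.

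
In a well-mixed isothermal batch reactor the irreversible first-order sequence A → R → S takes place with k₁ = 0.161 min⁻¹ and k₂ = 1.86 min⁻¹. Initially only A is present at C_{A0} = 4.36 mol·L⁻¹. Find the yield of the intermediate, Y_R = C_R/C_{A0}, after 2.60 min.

For first-order series with pure A initially, C_R(t) = k₁C_{A0}/(k₂−k₁)·(e^(−k₁t) − e^(−k₂t)).
e^(−k₁t) = e^(−0.161×2.60) = e^(−0.4186) = 0.6580; e^(−k₂t) = e^(−4.836) = 0.007939.
C_R = 0.161×4.36/(1.86−0.161) × (0.6580−0.007939) = 0.4132×0.6500 = 0.2686 mol·L⁻¹.
Y_R = C_R/C_{A0} = 0.2686/4.36 = 0.0616.

0.0616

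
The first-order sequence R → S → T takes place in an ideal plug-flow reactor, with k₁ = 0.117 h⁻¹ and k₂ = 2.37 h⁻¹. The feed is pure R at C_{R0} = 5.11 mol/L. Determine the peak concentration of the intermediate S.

0.216 mol/L

Evaluating C_S at τ_opt = ln(k₂/k₁)/(k₂−k₁) gives C_{S,max}/C_{R0} = (k₁/k₂)^[k₂/(k₂−k₁)].
= (0.117/2.37)^(2.37/(2.37−0.117)) = (0.04937)^(1.052) = 0.04223.
C_{S,max} = 0.04223×5.11 = 0.216 mol/L.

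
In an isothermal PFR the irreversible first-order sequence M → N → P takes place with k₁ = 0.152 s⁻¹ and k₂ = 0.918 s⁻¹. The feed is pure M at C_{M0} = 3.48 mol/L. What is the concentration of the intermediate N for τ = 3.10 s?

0.391 mol/L

Solving the coupled first-order balances gives C_N(τ) = [k₁/(k₂−k₁)]·C_{M0}·(e^(−k₁τ) − e^(−k₂τ)).
e^(−k₁τ) = e^(−0.152×3.10) = e^(−0.4712) = 0.6243; e^(−k₂τ) = e^(−2.846) = 0.05809.
C_N = 0.152×3.48/(0.918−0.152) × (0.6243−0.05809) = 0.6905×0.5662 = 0.3910 mol/L.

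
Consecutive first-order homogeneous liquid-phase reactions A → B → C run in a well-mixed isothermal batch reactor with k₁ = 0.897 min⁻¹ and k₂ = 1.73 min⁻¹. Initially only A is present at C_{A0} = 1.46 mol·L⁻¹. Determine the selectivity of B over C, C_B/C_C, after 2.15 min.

The intermediate concentration in a first-order A→B→C sequence is C_B = k₁C_{A0}(e^(−k₁t) − e^(−k₂t))/(k₂−k₁).
e^(−k₁t) = e^(−0.897×2.15) = e^(−1.929) = 0.1454; e^(−k₂t) = e^(−3.720) = 0.02425.
C_B = 0.897×1.46/(1.73−0.897) × (0.1454−0.02425) = 1.572×0.1211 = 0.1904 mol·L⁻¹.
C_A = C_{A0}e^(−k₁t) = 0.2122 mol·L⁻¹, so C_C = C_{A0}−C_A−C_B = 1.057 mol·L⁻¹; C_B/C_C = 0.180.

0.180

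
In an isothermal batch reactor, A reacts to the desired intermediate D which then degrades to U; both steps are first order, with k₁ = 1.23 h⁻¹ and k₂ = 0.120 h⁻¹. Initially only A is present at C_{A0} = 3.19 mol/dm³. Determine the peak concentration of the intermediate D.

At the optimum, C_{D,max}/C_{A0} = (k₁/k₂)^[k₂/(k₂−k₁)].
= (1.23/0.120)^(0.120/(0.120−1.23)) = (10.25)^(-0.1081) = 0.7776.
C_{D,max} = 0.7776×3.19 = 2.48 mol/dm³.

2.48 mol/dm³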